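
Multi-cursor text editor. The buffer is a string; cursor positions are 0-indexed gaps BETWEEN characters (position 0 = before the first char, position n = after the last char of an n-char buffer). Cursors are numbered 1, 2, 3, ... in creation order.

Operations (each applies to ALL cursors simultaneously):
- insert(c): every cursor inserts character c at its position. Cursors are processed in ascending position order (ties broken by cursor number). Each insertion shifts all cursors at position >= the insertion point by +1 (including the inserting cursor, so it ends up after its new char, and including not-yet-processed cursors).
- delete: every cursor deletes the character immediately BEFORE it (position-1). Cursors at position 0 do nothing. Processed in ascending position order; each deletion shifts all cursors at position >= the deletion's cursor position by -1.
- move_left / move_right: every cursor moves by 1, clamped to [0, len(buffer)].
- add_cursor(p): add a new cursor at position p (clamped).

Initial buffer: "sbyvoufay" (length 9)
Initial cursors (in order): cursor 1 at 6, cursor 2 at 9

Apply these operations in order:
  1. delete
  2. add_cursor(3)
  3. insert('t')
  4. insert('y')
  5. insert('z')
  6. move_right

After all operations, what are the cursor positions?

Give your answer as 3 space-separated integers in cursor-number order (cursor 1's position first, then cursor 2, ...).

Answer: 12 16 7

Derivation:
After op 1 (delete): buffer="sbyvofa" (len 7), cursors c1@5 c2@7, authorship .......
After op 2 (add_cursor(3)): buffer="sbyvofa" (len 7), cursors c3@3 c1@5 c2@7, authorship .......
After op 3 (insert('t')): buffer="sbytvotfat" (len 10), cursors c3@4 c1@7 c2@10, authorship ...3..1..2
After op 4 (insert('y')): buffer="sbytyvotyfaty" (len 13), cursors c3@5 c1@9 c2@13, authorship ...33..11..22
After op 5 (insert('z')): buffer="sbytyzvotyzfatyz" (len 16), cursors c3@6 c1@11 c2@16, authorship ...333..111..222
After op 6 (move_right): buffer="sbytyzvotyzfatyz" (len 16), cursors c3@7 c1@12 c2@16, authorship ...333..111..222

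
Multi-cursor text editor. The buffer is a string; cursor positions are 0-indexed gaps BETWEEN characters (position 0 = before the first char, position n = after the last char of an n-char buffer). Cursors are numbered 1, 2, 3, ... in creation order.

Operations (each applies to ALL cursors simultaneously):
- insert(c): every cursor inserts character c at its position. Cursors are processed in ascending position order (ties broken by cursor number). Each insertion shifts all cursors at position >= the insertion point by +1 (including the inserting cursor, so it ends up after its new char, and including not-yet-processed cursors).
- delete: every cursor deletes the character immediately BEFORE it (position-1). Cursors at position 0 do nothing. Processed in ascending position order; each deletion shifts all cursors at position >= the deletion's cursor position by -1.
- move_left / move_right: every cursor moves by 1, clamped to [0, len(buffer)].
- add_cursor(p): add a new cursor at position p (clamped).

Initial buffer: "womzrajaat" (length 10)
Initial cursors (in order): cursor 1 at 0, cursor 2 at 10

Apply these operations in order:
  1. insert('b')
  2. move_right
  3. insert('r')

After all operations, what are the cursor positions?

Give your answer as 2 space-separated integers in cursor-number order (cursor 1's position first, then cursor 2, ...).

After op 1 (insert('b')): buffer="bwomzrajaatb" (len 12), cursors c1@1 c2@12, authorship 1..........2
After op 2 (move_right): buffer="bwomzrajaatb" (len 12), cursors c1@2 c2@12, authorship 1..........2
After op 3 (insert('r')): buffer="bwromzrajaatbr" (len 14), cursors c1@3 c2@14, authorship 1.1.........22

Answer: 3 14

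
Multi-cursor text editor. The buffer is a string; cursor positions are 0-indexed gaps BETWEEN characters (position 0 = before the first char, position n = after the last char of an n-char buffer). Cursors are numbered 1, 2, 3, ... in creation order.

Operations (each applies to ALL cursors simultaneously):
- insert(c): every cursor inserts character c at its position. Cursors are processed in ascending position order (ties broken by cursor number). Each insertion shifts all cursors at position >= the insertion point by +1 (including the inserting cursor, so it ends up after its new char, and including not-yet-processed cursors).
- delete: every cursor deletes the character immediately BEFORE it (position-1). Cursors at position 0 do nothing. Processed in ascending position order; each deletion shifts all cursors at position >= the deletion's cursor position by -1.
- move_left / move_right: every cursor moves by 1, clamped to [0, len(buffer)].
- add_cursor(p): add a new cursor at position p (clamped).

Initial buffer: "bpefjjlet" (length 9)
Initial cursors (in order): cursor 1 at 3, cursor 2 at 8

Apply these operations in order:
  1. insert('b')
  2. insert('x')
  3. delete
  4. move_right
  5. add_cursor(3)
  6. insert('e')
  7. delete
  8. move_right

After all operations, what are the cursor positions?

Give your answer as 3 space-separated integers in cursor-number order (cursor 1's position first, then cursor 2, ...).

After op 1 (insert('b')): buffer="bpebfjjlebt" (len 11), cursors c1@4 c2@10, authorship ...1.....2.
After op 2 (insert('x')): buffer="bpebxfjjlebxt" (len 13), cursors c1@5 c2@12, authorship ...11.....22.
After op 3 (delete): buffer="bpebfjjlebt" (len 11), cursors c1@4 c2@10, authorship ...1.....2.
After op 4 (move_right): buffer="bpebfjjlebt" (len 11), cursors c1@5 c2@11, authorship ...1.....2.
After op 5 (add_cursor(3)): buffer="bpebfjjlebt" (len 11), cursors c3@3 c1@5 c2@11, authorship ...1.....2.
After op 6 (insert('e')): buffer="bpeebfejjlebte" (len 14), cursors c3@4 c1@7 c2@14, authorship ...31.1....2.2
After op 7 (delete): buffer="bpebfjjlebt" (len 11), cursors c3@3 c1@5 c2@11, authorship ...1.....2.
After op 8 (move_right): buffer="bpebfjjlebt" (len 11), cursors c3@4 c1@6 c2@11, authorship ...1.....2.

Answer: 6 11 4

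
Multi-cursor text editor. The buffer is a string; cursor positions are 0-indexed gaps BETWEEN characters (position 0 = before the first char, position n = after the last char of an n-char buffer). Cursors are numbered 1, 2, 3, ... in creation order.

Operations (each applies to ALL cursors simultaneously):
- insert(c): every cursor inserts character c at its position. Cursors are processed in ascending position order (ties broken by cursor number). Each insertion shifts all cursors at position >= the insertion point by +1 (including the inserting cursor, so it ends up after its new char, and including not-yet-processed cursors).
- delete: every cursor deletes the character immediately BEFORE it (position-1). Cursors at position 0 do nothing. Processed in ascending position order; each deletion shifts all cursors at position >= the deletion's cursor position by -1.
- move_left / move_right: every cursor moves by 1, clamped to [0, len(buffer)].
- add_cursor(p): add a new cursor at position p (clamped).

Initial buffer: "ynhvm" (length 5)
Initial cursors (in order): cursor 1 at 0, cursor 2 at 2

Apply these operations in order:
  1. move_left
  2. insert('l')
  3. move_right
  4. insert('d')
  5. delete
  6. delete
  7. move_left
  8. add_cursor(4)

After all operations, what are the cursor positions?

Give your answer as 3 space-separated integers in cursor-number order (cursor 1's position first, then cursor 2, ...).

Answer: 0 1 4

Derivation:
After op 1 (move_left): buffer="ynhvm" (len 5), cursors c1@0 c2@1, authorship .....
After op 2 (insert('l')): buffer="lylnhvm" (len 7), cursors c1@1 c2@3, authorship 1.2....
After op 3 (move_right): buffer="lylnhvm" (len 7), cursors c1@2 c2@4, authorship 1.2....
After op 4 (insert('d')): buffer="lydlndhvm" (len 9), cursors c1@3 c2@6, authorship 1.12.2...
After op 5 (delete): buffer="lylnhvm" (len 7), cursors c1@2 c2@4, authorship 1.2....
After op 6 (delete): buffer="llhvm" (len 5), cursors c1@1 c2@2, authorship 12...
After op 7 (move_left): buffer="llhvm" (len 5), cursors c1@0 c2@1, authorship 12...
After op 8 (add_cursor(4)): buffer="llhvm" (len 5), cursors c1@0 c2@1 c3@4, authorship 12...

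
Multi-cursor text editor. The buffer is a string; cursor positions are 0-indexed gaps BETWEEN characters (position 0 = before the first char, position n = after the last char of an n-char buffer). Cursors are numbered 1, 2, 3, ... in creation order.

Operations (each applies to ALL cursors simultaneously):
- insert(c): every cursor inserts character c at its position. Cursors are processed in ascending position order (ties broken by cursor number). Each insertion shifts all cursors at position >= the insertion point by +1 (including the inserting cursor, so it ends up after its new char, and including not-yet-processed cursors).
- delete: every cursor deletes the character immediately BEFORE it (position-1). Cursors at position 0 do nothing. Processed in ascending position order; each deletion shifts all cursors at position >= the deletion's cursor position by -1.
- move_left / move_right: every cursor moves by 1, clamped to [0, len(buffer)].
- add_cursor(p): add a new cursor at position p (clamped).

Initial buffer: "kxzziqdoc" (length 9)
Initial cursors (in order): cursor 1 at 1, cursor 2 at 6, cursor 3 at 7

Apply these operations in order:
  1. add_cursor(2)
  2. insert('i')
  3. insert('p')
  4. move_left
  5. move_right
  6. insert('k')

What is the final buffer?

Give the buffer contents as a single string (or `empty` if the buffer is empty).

Answer: kipkxipkzziqipkdipkoc

Derivation:
After op 1 (add_cursor(2)): buffer="kxzziqdoc" (len 9), cursors c1@1 c4@2 c2@6 c3@7, authorship .........
After op 2 (insert('i')): buffer="kixizziqidioc" (len 13), cursors c1@2 c4@4 c2@9 c3@11, authorship .1.4....2.3..
After op 3 (insert('p')): buffer="kipxipzziqipdipoc" (len 17), cursors c1@3 c4@6 c2@12 c3@15, authorship .11.44....22.33..
After op 4 (move_left): buffer="kipxipzziqipdipoc" (len 17), cursors c1@2 c4@5 c2@11 c3@14, authorship .11.44....22.33..
After op 5 (move_right): buffer="kipxipzziqipdipoc" (len 17), cursors c1@3 c4@6 c2@12 c3@15, authorship .11.44....22.33..
After op 6 (insert('k')): buffer="kipkxipkzziqipkdipkoc" (len 21), cursors c1@4 c4@8 c2@15 c3@19, authorship .111.444....222.333..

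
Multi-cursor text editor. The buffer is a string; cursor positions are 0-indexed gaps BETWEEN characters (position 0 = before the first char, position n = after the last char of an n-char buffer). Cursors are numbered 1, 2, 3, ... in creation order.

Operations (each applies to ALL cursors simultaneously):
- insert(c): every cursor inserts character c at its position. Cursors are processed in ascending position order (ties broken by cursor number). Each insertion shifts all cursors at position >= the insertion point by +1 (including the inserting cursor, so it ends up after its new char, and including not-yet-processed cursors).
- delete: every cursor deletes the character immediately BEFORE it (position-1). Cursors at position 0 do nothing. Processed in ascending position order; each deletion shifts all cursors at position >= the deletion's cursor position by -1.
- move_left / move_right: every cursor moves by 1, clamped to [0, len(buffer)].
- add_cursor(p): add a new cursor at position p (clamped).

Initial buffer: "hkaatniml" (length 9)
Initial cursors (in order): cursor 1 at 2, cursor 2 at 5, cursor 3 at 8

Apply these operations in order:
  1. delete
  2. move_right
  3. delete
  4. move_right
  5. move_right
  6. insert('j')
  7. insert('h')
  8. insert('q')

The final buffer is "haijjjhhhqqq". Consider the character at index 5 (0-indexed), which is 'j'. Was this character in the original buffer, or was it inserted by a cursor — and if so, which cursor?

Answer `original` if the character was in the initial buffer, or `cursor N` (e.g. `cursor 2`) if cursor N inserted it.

After op 1 (delete): buffer="haanil" (len 6), cursors c1@1 c2@3 c3@5, authorship ......
After op 2 (move_right): buffer="haanil" (len 6), cursors c1@2 c2@4 c3@6, authorship ......
After op 3 (delete): buffer="hai" (len 3), cursors c1@1 c2@2 c3@3, authorship ...
After op 4 (move_right): buffer="hai" (len 3), cursors c1@2 c2@3 c3@3, authorship ...
After op 5 (move_right): buffer="hai" (len 3), cursors c1@3 c2@3 c3@3, authorship ...
After op 6 (insert('j')): buffer="haijjj" (len 6), cursors c1@6 c2@6 c3@6, authorship ...123
After op 7 (insert('h')): buffer="haijjjhhh" (len 9), cursors c1@9 c2@9 c3@9, authorship ...123123
After op 8 (insert('q')): buffer="haijjjhhhqqq" (len 12), cursors c1@12 c2@12 c3@12, authorship ...123123123
Authorship (.=original, N=cursor N): . . . 1 2 3 1 2 3 1 2 3
Index 5: author = 3

Answer: cursor 3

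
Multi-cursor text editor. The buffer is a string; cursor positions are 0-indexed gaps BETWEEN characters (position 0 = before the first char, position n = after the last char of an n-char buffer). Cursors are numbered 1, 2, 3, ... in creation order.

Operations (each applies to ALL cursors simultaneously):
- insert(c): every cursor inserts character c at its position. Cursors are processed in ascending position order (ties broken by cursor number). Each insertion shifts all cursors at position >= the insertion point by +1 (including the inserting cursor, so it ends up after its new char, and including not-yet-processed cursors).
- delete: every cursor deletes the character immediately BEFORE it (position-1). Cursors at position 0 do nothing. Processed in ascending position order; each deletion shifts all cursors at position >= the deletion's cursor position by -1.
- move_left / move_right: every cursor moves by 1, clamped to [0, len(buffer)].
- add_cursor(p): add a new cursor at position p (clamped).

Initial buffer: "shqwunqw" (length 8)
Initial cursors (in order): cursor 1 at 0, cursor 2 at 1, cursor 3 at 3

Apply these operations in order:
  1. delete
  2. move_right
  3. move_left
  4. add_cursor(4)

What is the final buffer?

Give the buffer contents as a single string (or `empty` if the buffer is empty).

After op 1 (delete): buffer="hwunqw" (len 6), cursors c1@0 c2@0 c3@1, authorship ......
After op 2 (move_right): buffer="hwunqw" (len 6), cursors c1@1 c2@1 c3@2, authorship ......
After op 3 (move_left): buffer="hwunqw" (len 6), cursors c1@0 c2@0 c3@1, authorship ......
After op 4 (add_cursor(4)): buffer="hwunqw" (len 6), cursors c1@0 c2@0 c3@1 c4@4, authorship ......

Answer: hwunqw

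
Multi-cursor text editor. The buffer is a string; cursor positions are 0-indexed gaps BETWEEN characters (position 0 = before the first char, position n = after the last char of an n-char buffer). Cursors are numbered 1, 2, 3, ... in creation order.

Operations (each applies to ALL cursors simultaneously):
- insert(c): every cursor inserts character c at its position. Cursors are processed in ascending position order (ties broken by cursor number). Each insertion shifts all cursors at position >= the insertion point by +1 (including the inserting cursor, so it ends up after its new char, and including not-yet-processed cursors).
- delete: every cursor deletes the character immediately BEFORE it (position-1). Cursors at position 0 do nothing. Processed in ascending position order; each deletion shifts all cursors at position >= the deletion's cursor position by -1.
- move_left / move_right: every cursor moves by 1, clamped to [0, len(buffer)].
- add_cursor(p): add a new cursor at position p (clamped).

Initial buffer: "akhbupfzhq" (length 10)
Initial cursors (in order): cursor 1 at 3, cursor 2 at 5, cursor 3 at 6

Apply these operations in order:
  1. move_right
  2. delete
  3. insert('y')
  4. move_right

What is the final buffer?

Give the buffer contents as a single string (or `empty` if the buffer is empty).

After op 1 (move_right): buffer="akhbupfzhq" (len 10), cursors c1@4 c2@6 c3@7, authorship ..........
After op 2 (delete): buffer="akhuzhq" (len 7), cursors c1@3 c2@4 c3@4, authorship .......
After op 3 (insert('y')): buffer="akhyuyyzhq" (len 10), cursors c1@4 c2@7 c3@7, authorship ...1.23...
After op 4 (move_right): buffer="akhyuyyzhq" (len 10), cursors c1@5 c2@8 c3@8, authorship ...1.23...

Answer: akhyuyyzhq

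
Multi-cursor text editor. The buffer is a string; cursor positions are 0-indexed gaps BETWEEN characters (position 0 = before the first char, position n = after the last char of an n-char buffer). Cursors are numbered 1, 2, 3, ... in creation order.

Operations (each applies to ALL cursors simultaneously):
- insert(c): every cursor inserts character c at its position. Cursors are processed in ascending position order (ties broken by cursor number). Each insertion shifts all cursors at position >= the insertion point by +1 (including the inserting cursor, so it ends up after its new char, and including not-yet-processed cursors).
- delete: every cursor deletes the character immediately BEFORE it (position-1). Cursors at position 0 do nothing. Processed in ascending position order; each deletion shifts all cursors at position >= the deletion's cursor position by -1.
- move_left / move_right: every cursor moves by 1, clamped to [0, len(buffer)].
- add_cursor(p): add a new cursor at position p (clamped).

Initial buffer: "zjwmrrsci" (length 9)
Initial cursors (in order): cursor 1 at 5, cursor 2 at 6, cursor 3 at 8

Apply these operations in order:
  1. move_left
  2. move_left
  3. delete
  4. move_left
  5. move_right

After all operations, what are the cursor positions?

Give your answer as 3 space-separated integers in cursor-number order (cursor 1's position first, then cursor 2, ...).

Answer: 2 2 3

Derivation:
After op 1 (move_left): buffer="zjwmrrsci" (len 9), cursors c1@4 c2@5 c3@7, authorship .........
After op 2 (move_left): buffer="zjwmrrsci" (len 9), cursors c1@3 c2@4 c3@6, authorship .........
After op 3 (delete): buffer="zjrsci" (len 6), cursors c1@2 c2@2 c3@3, authorship ......
After op 4 (move_left): buffer="zjrsci" (len 6), cursors c1@1 c2@1 c3@2, authorship ......
After op 5 (move_right): buffer="zjrsci" (len 6), cursors c1@2 c2@2 c3@3, authorship ......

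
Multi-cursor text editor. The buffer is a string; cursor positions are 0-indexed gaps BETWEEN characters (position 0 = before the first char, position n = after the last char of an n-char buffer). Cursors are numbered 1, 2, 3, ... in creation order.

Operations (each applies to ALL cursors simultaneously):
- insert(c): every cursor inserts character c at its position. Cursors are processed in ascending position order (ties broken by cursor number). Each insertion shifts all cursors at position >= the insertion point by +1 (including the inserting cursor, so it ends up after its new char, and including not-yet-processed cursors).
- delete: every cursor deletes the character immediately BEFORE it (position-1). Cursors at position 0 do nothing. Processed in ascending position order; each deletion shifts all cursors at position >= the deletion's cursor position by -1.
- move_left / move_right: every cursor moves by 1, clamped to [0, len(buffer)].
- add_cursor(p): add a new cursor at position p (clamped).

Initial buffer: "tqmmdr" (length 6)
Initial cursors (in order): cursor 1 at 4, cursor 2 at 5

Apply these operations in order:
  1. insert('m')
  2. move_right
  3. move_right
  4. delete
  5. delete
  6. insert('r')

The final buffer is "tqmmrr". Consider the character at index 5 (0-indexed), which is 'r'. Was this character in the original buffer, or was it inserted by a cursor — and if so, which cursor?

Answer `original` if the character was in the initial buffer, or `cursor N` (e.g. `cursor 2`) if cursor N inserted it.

After op 1 (insert('m')): buffer="tqmmmdmr" (len 8), cursors c1@5 c2@7, authorship ....1.2.
After op 2 (move_right): buffer="tqmmmdmr" (len 8), cursors c1@6 c2@8, authorship ....1.2.
After op 3 (move_right): buffer="tqmmmdmr" (len 8), cursors c1@7 c2@8, authorship ....1.2.
After op 4 (delete): buffer="tqmmmd" (len 6), cursors c1@6 c2@6, authorship ....1.
After op 5 (delete): buffer="tqmm" (len 4), cursors c1@4 c2@4, authorship ....
After op 6 (insert('r')): buffer="tqmmrr" (len 6), cursors c1@6 c2@6, authorship ....12
Authorship (.=original, N=cursor N): . . . . 1 2
Index 5: author = 2

Answer: cursor 2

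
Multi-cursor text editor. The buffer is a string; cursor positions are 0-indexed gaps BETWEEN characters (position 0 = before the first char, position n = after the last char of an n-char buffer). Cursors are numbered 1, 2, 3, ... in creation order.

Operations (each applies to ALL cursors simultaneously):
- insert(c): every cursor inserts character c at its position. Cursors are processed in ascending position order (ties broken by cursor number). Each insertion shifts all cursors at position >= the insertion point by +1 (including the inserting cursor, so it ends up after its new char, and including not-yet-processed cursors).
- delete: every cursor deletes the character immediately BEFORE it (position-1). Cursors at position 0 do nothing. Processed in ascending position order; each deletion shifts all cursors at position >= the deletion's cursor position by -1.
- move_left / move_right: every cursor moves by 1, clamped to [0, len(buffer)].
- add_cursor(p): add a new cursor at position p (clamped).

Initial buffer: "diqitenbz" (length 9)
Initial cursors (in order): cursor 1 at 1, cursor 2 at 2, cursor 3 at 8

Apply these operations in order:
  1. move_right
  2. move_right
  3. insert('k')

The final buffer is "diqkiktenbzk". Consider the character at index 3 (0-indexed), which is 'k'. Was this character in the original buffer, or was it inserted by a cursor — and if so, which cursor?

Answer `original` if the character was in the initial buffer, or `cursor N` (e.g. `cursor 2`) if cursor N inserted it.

After op 1 (move_right): buffer="diqitenbz" (len 9), cursors c1@2 c2@3 c3@9, authorship .........
After op 2 (move_right): buffer="diqitenbz" (len 9), cursors c1@3 c2@4 c3@9, authorship .........
After op 3 (insert('k')): buffer="diqkiktenbzk" (len 12), cursors c1@4 c2@6 c3@12, authorship ...1.2.....3
Authorship (.=original, N=cursor N): . . . 1 . 2 . . . . . 3
Index 3: author = 1

Answer: cursor 1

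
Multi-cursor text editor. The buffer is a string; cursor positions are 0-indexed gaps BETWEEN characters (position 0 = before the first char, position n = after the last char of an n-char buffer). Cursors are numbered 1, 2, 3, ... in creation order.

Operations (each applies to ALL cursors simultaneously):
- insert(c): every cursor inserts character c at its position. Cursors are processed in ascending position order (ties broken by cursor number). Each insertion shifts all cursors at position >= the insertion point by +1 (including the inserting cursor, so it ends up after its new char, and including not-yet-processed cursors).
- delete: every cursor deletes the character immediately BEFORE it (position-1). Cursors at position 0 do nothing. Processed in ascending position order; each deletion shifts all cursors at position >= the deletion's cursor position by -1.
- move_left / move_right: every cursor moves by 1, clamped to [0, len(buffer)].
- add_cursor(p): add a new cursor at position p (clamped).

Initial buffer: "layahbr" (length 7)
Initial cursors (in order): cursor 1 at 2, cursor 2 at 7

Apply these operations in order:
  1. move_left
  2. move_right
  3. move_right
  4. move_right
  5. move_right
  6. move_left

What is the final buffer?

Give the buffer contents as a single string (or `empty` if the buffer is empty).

After op 1 (move_left): buffer="layahbr" (len 7), cursors c1@1 c2@6, authorship .......
After op 2 (move_right): buffer="layahbr" (len 7), cursors c1@2 c2@7, authorship .......
After op 3 (move_right): buffer="layahbr" (len 7), cursors c1@3 c2@7, authorship .......
After op 4 (move_right): buffer="layahbr" (len 7), cursors c1@4 c2@7, authorship .......
After op 5 (move_right): buffer="layahbr" (len 7), cursors c1@5 c2@7, authorship .......
After op 6 (move_left): buffer="layahbr" (len 7), cursors c1@4 c2@6, authorship .......

Answer: layahbr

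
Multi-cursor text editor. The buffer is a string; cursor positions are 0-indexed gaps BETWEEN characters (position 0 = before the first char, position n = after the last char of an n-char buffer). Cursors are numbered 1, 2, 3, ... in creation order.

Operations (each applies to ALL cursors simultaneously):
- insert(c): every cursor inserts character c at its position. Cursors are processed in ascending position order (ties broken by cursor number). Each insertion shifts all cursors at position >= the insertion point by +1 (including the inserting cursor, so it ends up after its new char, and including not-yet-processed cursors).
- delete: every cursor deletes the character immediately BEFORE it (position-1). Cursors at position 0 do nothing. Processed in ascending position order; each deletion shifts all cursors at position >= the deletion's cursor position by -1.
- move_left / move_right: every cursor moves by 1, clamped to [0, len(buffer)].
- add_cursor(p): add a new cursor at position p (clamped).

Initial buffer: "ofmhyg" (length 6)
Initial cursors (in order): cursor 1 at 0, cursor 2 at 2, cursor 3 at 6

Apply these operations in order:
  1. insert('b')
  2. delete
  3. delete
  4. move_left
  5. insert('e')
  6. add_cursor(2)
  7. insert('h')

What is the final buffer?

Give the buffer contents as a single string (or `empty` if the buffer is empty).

Answer: eehhhomhehy

Derivation:
After op 1 (insert('b')): buffer="bofbmhygb" (len 9), cursors c1@1 c2@4 c3@9, authorship 1..2....3
After op 2 (delete): buffer="ofmhyg" (len 6), cursors c1@0 c2@2 c3@6, authorship ......
After op 3 (delete): buffer="omhy" (len 4), cursors c1@0 c2@1 c3@4, authorship ....
After op 4 (move_left): buffer="omhy" (len 4), cursors c1@0 c2@0 c3@3, authorship ....
After op 5 (insert('e')): buffer="eeomhey" (len 7), cursors c1@2 c2@2 c3@6, authorship 12...3.
After op 6 (add_cursor(2)): buffer="eeomhey" (len 7), cursors c1@2 c2@2 c4@2 c3@6, authorship 12...3.
After op 7 (insert('h')): buffer="eehhhomhehy" (len 11), cursors c1@5 c2@5 c4@5 c3@10, authorship 12124...33.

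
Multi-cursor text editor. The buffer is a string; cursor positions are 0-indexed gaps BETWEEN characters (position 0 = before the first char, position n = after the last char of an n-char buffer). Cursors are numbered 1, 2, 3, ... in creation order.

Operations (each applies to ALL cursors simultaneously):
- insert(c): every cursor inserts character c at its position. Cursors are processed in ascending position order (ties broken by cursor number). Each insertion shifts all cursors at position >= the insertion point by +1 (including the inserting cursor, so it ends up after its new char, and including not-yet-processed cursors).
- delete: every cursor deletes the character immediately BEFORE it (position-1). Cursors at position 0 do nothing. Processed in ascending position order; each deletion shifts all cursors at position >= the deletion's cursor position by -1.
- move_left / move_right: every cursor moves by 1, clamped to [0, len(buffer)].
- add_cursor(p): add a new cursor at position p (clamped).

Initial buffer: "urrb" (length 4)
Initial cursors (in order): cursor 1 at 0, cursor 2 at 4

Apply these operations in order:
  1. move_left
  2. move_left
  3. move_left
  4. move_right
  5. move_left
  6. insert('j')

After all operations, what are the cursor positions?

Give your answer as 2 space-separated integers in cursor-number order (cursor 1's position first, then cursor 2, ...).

Answer: 1 3

Derivation:
After op 1 (move_left): buffer="urrb" (len 4), cursors c1@0 c2@3, authorship ....
After op 2 (move_left): buffer="urrb" (len 4), cursors c1@0 c2@2, authorship ....
After op 3 (move_left): buffer="urrb" (len 4), cursors c1@0 c2@1, authorship ....
After op 4 (move_right): buffer="urrb" (len 4), cursors c1@1 c2@2, authorship ....
After op 5 (move_left): buffer="urrb" (len 4), cursors c1@0 c2@1, authorship ....
After op 6 (insert('j')): buffer="jujrrb" (len 6), cursors c1@1 c2@3, authorship 1.2...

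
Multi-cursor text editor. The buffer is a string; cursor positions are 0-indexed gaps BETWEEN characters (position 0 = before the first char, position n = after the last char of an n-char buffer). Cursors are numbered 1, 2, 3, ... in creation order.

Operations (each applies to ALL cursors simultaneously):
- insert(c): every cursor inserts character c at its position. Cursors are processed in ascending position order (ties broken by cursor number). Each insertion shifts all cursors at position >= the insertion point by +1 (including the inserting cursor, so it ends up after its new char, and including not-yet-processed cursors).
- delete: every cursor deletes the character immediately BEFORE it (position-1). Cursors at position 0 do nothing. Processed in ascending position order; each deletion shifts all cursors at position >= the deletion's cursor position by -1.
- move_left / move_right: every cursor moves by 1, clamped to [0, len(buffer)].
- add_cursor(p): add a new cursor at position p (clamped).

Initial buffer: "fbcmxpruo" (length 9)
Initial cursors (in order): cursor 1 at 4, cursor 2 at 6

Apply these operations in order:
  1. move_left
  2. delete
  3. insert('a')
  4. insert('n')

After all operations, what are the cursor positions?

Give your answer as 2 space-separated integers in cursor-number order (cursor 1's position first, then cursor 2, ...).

Answer: 4 7

Derivation:
After op 1 (move_left): buffer="fbcmxpruo" (len 9), cursors c1@3 c2@5, authorship .........
After op 2 (delete): buffer="fbmpruo" (len 7), cursors c1@2 c2@3, authorship .......
After op 3 (insert('a')): buffer="fbamapruo" (len 9), cursors c1@3 c2@5, authorship ..1.2....
After op 4 (insert('n')): buffer="fbanmanpruo" (len 11), cursors c1@4 c2@7, authorship ..11.22....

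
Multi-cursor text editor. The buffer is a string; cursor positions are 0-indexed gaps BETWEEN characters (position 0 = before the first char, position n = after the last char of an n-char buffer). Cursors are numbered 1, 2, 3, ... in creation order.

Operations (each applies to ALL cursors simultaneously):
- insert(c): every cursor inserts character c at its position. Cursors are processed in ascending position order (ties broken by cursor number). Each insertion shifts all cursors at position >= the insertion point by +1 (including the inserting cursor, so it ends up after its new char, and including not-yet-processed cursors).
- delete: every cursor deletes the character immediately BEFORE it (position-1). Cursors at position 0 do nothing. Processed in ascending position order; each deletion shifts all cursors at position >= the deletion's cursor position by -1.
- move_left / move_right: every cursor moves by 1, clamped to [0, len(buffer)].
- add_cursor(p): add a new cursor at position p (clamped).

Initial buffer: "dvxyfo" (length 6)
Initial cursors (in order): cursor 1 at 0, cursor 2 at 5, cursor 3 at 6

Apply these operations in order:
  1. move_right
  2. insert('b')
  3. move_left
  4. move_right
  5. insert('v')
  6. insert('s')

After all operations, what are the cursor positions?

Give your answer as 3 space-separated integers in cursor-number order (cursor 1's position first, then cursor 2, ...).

Answer: 4 15 15

Derivation:
After op 1 (move_right): buffer="dvxyfo" (len 6), cursors c1@1 c2@6 c3@6, authorship ......
After op 2 (insert('b')): buffer="dbvxyfobb" (len 9), cursors c1@2 c2@9 c3@9, authorship .1.....23
After op 3 (move_left): buffer="dbvxyfobb" (len 9), cursors c1@1 c2@8 c3@8, authorship .1.....23
After op 4 (move_right): buffer="dbvxyfobb" (len 9), cursors c1@2 c2@9 c3@9, authorship .1.....23
After op 5 (insert('v')): buffer="dbvvxyfobbvv" (len 12), cursors c1@3 c2@12 c3@12, authorship .11.....2323
After op 6 (insert('s')): buffer="dbvsvxyfobbvvss" (len 15), cursors c1@4 c2@15 c3@15, authorship .111.....232323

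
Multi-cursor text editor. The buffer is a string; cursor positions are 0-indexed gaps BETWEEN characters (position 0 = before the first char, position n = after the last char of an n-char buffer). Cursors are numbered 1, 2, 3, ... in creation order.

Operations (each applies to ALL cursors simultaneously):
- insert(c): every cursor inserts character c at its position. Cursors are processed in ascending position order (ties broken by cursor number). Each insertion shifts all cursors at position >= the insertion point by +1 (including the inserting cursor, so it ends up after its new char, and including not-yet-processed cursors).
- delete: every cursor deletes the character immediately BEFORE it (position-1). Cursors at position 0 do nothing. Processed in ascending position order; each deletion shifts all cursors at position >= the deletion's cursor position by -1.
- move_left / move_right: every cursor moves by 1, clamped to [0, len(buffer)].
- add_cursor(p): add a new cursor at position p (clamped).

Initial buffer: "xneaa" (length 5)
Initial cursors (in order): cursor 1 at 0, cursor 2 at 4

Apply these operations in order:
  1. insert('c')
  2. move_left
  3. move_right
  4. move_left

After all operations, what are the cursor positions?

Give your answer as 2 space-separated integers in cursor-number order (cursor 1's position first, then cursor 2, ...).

After op 1 (insert('c')): buffer="cxneaca" (len 7), cursors c1@1 c2@6, authorship 1....2.
After op 2 (move_left): buffer="cxneaca" (len 7), cursors c1@0 c2@5, authorship 1....2.
After op 3 (move_right): buffer="cxneaca" (len 7), cursors c1@1 c2@6, authorship 1....2.
After op 4 (move_left): buffer="cxneaca" (len 7), cursors c1@0 c2@5, authorship 1....2.

Answer: 0 5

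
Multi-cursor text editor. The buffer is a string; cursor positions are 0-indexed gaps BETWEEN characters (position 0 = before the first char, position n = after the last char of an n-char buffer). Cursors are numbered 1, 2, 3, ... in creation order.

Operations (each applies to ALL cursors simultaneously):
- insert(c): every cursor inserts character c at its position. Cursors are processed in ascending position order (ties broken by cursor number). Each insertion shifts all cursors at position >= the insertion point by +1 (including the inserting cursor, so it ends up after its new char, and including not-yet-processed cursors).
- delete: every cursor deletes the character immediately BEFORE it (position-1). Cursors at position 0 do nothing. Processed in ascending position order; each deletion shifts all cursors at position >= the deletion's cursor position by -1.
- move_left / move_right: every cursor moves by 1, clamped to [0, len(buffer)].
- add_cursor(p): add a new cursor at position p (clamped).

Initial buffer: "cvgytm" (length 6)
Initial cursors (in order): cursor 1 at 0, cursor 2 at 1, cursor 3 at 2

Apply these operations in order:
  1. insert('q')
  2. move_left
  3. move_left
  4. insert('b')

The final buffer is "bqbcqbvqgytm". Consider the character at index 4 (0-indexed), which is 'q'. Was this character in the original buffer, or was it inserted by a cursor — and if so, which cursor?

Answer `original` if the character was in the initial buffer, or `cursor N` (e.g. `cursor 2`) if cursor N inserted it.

After op 1 (insert('q')): buffer="qcqvqgytm" (len 9), cursors c1@1 c2@3 c3@5, authorship 1.2.3....
After op 2 (move_left): buffer="qcqvqgytm" (len 9), cursors c1@0 c2@2 c3@4, authorship 1.2.3....
After op 3 (move_left): buffer="qcqvqgytm" (len 9), cursors c1@0 c2@1 c3@3, authorship 1.2.3....
After op 4 (insert('b')): buffer="bqbcqbvqgytm" (len 12), cursors c1@1 c2@3 c3@6, authorship 112.23.3....
Authorship (.=original, N=cursor N): 1 1 2 . 2 3 . 3 . . . .
Index 4: author = 2

Answer: cursor 2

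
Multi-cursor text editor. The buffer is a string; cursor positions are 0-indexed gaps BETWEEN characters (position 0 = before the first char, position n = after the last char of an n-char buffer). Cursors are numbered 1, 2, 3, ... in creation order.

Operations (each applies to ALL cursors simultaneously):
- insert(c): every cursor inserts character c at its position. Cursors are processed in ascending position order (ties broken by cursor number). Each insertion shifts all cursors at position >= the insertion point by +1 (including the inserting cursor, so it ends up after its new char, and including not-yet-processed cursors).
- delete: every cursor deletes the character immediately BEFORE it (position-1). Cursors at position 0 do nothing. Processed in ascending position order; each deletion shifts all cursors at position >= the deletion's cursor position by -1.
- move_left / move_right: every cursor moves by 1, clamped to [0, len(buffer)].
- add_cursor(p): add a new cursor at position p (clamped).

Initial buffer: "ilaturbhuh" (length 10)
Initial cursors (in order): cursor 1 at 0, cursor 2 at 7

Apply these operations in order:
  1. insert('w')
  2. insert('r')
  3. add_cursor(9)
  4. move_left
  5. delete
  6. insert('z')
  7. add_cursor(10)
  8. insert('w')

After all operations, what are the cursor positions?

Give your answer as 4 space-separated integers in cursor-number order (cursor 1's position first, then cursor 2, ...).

After op 1 (insert('w')): buffer="wilaturbwhuh" (len 12), cursors c1@1 c2@9, authorship 1.......2...
After op 2 (insert('r')): buffer="wrilaturbwrhuh" (len 14), cursors c1@2 c2@11, authorship 11.......22...
After op 3 (add_cursor(9)): buffer="wrilaturbwrhuh" (len 14), cursors c1@2 c3@9 c2@11, authorship 11.......22...
After op 4 (move_left): buffer="wrilaturbwrhuh" (len 14), cursors c1@1 c3@8 c2@10, authorship 11.......22...
After op 5 (delete): buffer="rilatubrhuh" (len 11), cursors c1@0 c3@6 c2@7, authorship 1......2...
After op 6 (insert('z')): buffer="zrilatuzbzrhuh" (len 14), cursors c1@1 c3@8 c2@10, authorship 11.....3.22...
After op 7 (add_cursor(10)): buffer="zrilatuzbzrhuh" (len 14), cursors c1@1 c3@8 c2@10 c4@10, authorship 11.....3.22...
After op 8 (insert('w')): buffer="zwrilatuzwbzwwrhuh" (len 18), cursors c1@2 c3@10 c2@14 c4@14, authorship 111.....33.2242...

Answer: 2 14 10 14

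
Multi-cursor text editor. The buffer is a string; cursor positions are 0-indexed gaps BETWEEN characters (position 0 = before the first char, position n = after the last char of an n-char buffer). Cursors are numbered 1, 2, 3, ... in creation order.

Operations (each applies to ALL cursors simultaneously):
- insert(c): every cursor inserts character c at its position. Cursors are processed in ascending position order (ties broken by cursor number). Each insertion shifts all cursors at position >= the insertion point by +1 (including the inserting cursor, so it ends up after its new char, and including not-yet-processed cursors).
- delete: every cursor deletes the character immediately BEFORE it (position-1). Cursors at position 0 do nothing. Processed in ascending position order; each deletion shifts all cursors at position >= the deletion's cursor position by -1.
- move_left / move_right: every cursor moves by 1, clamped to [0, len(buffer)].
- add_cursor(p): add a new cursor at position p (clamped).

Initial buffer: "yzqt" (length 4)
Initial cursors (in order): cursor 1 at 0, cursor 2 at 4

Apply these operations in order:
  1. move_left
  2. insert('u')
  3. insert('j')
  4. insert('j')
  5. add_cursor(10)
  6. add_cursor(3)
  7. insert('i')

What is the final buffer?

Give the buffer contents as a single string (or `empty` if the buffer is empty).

Answer: ujjiiyzqujjiti

Derivation:
After op 1 (move_left): buffer="yzqt" (len 4), cursors c1@0 c2@3, authorship ....
After op 2 (insert('u')): buffer="uyzqut" (len 6), cursors c1@1 c2@5, authorship 1...2.
After op 3 (insert('j')): buffer="ujyzqujt" (len 8), cursors c1@2 c2@7, authorship 11...22.
After op 4 (insert('j')): buffer="ujjyzqujjt" (len 10), cursors c1@3 c2@9, authorship 111...222.
After op 5 (add_cursor(10)): buffer="ujjyzqujjt" (len 10), cursors c1@3 c2@9 c3@10, authorship 111...222.
After op 6 (add_cursor(3)): buffer="ujjyzqujjt" (len 10), cursors c1@3 c4@3 c2@9 c3@10, authorship 111...222.
After op 7 (insert('i')): buffer="ujjiiyzqujjiti" (len 14), cursors c1@5 c4@5 c2@12 c3@14, authorship 11114...2222.3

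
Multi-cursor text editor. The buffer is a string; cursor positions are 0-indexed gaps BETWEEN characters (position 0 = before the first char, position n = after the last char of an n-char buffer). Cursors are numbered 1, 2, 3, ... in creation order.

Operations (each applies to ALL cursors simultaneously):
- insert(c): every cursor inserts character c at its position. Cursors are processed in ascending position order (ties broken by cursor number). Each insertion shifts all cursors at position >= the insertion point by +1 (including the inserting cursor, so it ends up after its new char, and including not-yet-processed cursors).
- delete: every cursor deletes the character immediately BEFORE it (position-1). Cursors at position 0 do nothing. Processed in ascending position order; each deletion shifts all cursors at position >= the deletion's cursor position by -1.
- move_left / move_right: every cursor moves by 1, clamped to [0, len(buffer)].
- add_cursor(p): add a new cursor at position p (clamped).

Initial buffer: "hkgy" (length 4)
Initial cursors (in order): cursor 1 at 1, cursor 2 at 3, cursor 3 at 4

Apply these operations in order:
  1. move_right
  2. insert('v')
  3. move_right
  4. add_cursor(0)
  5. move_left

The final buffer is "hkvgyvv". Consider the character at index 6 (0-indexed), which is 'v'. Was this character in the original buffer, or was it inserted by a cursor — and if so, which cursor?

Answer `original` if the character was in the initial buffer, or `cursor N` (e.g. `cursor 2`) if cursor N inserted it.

Answer: cursor 3

Derivation:
After op 1 (move_right): buffer="hkgy" (len 4), cursors c1@2 c2@4 c3@4, authorship ....
After op 2 (insert('v')): buffer="hkvgyvv" (len 7), cursors c1@3 c2@7 c3@7, authorship ..1..23
After op 3 (move_right): buffer="hkvgyvv" (len 7), cursors c1@4 c2@7 c3@7, authorship ..1..23
After op 4 (add_cursor(0)): buffer="hkvgyvv" (len 7), cursors c4@0 c1@4 c2@7 c3@7, authorship ..1..23
After op 5 (move_left): buffer="hkvgyvv" (len 7), cursors c4@0 c1@3 c2@6 c3@6, authorship ..1..23
Authorship (.=original, N=cursor N): . . 1 . . 2 3
Index 6: author = 3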